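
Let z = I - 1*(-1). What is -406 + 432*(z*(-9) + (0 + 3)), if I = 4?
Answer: -18550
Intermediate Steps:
z = 5 (z = 4 - 1*(-1) = 4 + 1 = 5)
-406 + 432*(z*(-9) + (0 + 3)) = -406 + 432*(5*(-9) + (0 + 3)) = -406 + 432*(-45 + 3) = -406 + 432*(-42) = -406 - 18144 = -18550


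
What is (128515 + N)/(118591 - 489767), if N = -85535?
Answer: -10745/92794 ≈ -0.11579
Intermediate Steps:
(128515 + N)/(118591 - 489767) = (128515 - 85535)/(118591 - 489767) = 42980/(-371176) = 42980*(-1/371176) = -10745/92794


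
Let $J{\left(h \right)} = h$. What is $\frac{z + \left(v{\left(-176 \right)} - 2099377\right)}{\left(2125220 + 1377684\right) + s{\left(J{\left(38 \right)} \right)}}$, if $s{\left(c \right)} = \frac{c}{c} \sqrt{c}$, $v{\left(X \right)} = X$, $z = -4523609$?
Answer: $- \frac{11600150331224}{6135168216589} + \frac{3311581 \sqrt{38}}{6135168216589} \approx -1.8908$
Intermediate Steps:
$s{\left(c \right)} = \sqrt{c}$ ($s{\left(c \right)} = 1 \sqrt{c} = \sqrt{c}$)
$\frac{z + \left(v{\left(-176 \right)} - 2099377\right)}{\left(2125220 + 1377684\right) + s{\left(J{\left(38 \right)} \right)}} = \frac{-4523609 - 2099553}{\left(2125220 + 1377684\right) + \sqrt{38}} = \frac{-4523609 - 2099553}{3502904 + \sqrt{38}} = - \frac{6623162}{3502904 + \sqrt{38}}$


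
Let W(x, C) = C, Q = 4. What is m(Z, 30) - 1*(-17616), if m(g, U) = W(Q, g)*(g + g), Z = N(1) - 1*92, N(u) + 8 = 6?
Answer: 35288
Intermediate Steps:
N(u) = -2 (N(u) = -8 + 6 = -2)
Z = -94 (Z = -2 - 1*92 = -2 - 92 = -94)
m(g, U) = 2*g**2 (m(g, U) = g*(g + g) = g*(2*g) = 2*g**2)
m(Z, 30) - 1*(-17616) = 2*(-94)**2 - 1*(-17616) = 2*8836 + 17616 = 17672 + 17616 = 35288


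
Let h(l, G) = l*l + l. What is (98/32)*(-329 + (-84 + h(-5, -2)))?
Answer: -19257/16 ≈ -1203.6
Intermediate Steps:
h(l, G) = l + l² (h(l, G) = l² + l = l + l²)
(98/32)*(-329 + (-84 + h(-5, -2))) = (98/32)*(-329 + (-84 - 5*(1 - 5))) = (98*(1/32))*(-329 + (-84 - 5*(-4))) = 49*(-329 + (-84 + 20))/16 = 49*(-329 - 64)/16 = (49/16)*(-393) = -19257/16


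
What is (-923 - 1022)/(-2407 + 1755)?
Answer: 1945/652 ≈ 2.9831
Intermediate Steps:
(-923 - 1022)/(-2407 + 1755) = -1945/(-652) = -1945*(-1/652) = 1945/652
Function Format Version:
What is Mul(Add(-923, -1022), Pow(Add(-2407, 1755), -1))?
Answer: Rational(1945, 652) ≈ 2.9831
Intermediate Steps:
Mul(Add(-923, -1022), Pow(Add(-2407, 1755), -1)) = Mul(-1945, Pow(-652, -1)) = Mul(-1945, Rational(-1, 652)) = Rational(1945, 652)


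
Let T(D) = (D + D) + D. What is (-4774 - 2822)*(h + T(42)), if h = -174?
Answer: 364608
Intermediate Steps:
T(D) = 3*D (T(D) = 2*D + D = 3*D)
(-4774 - 2822)*(h + T(42)) = (-4774 - 2822)*(-174 + 3*42) = -7596*(-174 + 126) = -7596*(-48) = 364608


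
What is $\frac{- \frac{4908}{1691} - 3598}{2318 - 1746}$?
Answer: $- \frac{3044563}{483626} \approx -6.2953$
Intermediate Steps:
$\frac{- \frac{4908}{1691} - 3598}{2318 - 1746} = \frac{\left(-4908\right) \frac{1}{1691} - 3598}{572} = \left(- \frac{4908}{1691} - 3598\right) \frac{1}{572} = \left(- \frac{6089126}{1691}\right) \frac{1}{572} = - \frac{3044563}{483626}$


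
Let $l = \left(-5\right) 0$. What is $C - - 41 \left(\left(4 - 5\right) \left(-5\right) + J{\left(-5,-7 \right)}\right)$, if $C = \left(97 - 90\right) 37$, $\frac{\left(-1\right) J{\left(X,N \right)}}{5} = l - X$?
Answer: $-561$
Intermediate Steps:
$l = 0$
$J{\left(X,N \right)} = 5 X$ ($J{\left(X,N \right)} = - 5 \left(0 - X\right) = - 5 \left(- X\right) = 5 X$)
$C = 259$ ($C = 7 \cdot 37 = 259$)
$C - - 41 \left(\left(4 - 5\right) \left(-5\right) + J{\left(-5,-7 \right)}\right) = 259 - - 41 \left(\left(4 - 5\right) \left(-5\right) + 5 \left(-5\right)\right) = 259 - - 41 \left(\left(-1\right) \left(-5\right) - 25\right) = 259 - - 41 \left(5 - 25\right) = 259 - \left(-41\right) \left(-20\right) = 259 - 820 = -561$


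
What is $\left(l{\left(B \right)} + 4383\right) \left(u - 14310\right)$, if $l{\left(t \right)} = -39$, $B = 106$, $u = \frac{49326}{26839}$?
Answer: $- \frac{1668168822816}{26839} \approx -6.2155 \cdot 10^{7}$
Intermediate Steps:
$u = \frac{49326}{26839}$ ($u = 49326 \cdot \frac{1}{26839} = \frac{49326}{26839} \approx 1.8378$)
$\left(l{\left(B \right)} + 4383\right) \left(u - 14310\right) = \left(-39 + 4383\right) \left(\frac{49326}{26839} - 14310\right) = 4344 \left(- \frac{384016764}{26839}\right) = - \frac{1668168822816}{26839}$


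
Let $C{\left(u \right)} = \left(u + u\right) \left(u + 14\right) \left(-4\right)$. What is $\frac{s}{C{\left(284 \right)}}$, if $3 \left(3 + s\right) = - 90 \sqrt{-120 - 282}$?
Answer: $\frac{3}{677056} + \frac{15 i \sqrt{402}}{338528} \approx 4.4309 \cdot 10^{-6} + 0.0008884 i$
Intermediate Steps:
$s = -3 - 30 i \sqrt{402}$ ($s = -3 + \frac{\left(-90\right) \sqrt{-120 - 282}}{3} = -3 + \frac{\left(-90\right) \sqrt{-402}}{3} = -3 + \frac{\left(-90\right) i \sqrt{402}}{3} = -3 - 30 i \sqrt{402} \approx -3.0 - 601.5 i$)
$C{\left(u \right)} = - 8 u \left(14 + u\right)$ ($C{\left(u \right)} = 2 u \left(14 + u\right) \left(-4\right) = - 8 u \left(14 + u\right)$)
$\frac{s}{C{\left(284 \right)}} = \frac{-3 - 30 i \sqrt{402}}{\left(-8\right) 284 \left(14 + 284\right)} = \frac{-3 - 30 i \sqrt{402}}{\left(-8\right) 284 \cdot 298} = \frac{-3 - 30 i \sqrt{402}}{-677056} = \left(-3 - 30 i \sqrt{402}\right) \left(- \frac{1}{677056}\right) = \frac{3}{677056} + \frac{15 i \sqrt{402}}{338528}$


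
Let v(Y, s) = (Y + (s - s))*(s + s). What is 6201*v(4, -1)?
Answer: -49608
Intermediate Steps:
v(Y, s) = 2*Y*s (v(Y, s) = (Y + 0)*(2*s) = Y*(2*s) = 2*Y*s)
6201*v(4, -1) = 6201*(2*4*(-1)) = 6201*(-8) = -49608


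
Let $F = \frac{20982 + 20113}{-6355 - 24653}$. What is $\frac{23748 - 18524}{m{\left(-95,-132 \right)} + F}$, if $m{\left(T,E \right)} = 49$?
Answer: $\frac{161985792}{1478297} \approx 109.58$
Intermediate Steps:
$F = - \frac{41095}{31008}$ ($F = \frac{41095}{-31008} = 41095 \left(- \frac{1}{31008}\right) = - \frac{41095}{31008} \approx -1.3253$)
$\frac{23748 - 18524}{m{\left(-95,-132 \right)} + F} = \frac{23748 - 18524}{49 - \frac{41095}{31008}} = \frac{5224}{\frac{1478297}{31008}} = 5224 \cdot \frac{31008}{1478297} = \frac{161985792}{1478297}$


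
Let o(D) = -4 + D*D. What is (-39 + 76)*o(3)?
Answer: 185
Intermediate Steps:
o(D) = -4 + D²
(-39 + 76)*o(3) = (-39 + 76)*(-4 + 3²) = 37*(-4 + 9) = 37*5 = 185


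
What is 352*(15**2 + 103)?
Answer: 115456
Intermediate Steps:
352*(15**2 + 103) = 352*(225 + 103) = 352*328 = 115456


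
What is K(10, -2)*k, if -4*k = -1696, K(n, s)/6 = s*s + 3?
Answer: 17808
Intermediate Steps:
K(n, s) = 18 + 6*s² (K(n, s) = 6*(s*s + 3) = 6*(s² + 3) = 6*(3 + s²) = 18 + 6*s²)
k = 424 (k = -¼*(-1696) = 424)
K(10, -2)*k = (18 + 6*(-2)²)*424 = (18 + 6*4)*424 = (18 + 24)*424 = 42*424 = 17808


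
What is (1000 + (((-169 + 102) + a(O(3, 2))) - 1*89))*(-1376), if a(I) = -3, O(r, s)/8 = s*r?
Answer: -1157216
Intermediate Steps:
O(r, s) = 8*r*s (O(r, s) = 8*(s*r) = 8*(r*s) = 8*r*s)
(1000 + (((-169 + 102) + a(O(3, 2))) - 1*89))*(-1376) = (1000 + (((-169 + 102) - 3) - 1*89))*(-1376) = (1000 + ((-67 - 3) - 89))*(-1376) = (1000 + (-70 - 89))*(-1376) = (1000 - 159)*(-1376) = 841*(-1376) = -1157216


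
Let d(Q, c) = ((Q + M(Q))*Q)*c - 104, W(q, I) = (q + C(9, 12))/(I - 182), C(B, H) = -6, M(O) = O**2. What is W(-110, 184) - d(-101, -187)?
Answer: -190758654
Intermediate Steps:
W(q, I) = (-6 + q)/(-182 + I) (W(q, I) = (q - 6)/(I - 182) = (-6 + q)/(-182 + I))
d(Q, c) = -104 + Q*c*(Q + Q**2) (d(Q, c) = ((Q + Q**2)*Q)*c - 104 = (Q*(Q + Q**2))*c - 104 = Q*c*(Q + Q**2) - 104 = -104 + Q*c*(Q + Q**2))
W(-110, 184) - d(-101, -187) = (-6 - 110)/(-182 + 184) - (-104 - 187*(-101)**2 - 187*(-101)**3) = -116/2 - (-104 - 187*10201 - 187*(-1030301)) = (1/2)*(-116) - (-104 - 1907587 + 192666287) = -58 - 1*190758596 = -58 - 190758596 = -190758654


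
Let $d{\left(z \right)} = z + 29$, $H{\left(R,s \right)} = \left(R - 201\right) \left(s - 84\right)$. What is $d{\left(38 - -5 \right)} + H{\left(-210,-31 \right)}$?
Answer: $47337$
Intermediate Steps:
$H{\left(R,s \right)} = \left(-201 + R\right) \left(-84 + s\right)$
$d{\left(z \right)} = 29 + z$
$d{\left(38 - -5 \right)} + H{\left(-210,-31 \right)} = \left(29 + \left(38 - -5\right)\right) - -47265 = \left(29 + \left(38 + 5\right)\right) + \left(16884 + 6231 + 17640 + 6510\right) = \left(29 + 43\right) + 47265 = 72 + 47265 = 47337$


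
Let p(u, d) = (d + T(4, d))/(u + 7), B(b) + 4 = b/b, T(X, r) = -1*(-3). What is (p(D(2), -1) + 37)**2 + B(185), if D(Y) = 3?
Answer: 34521/25 ≈ 1380.8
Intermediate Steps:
T(X, r) = 3
B(b) = -3 (B(b) = -4 + b/b = -4 + 1 = -3)
p(u, d) = (3 + d)/(7 + u) (p(u, d) = (d + 3)/(u + 7) = (3 + d)/(7 + u))
(p(D(2), -1) + 37)**2 + B(185) = ((3 - 1)/(7 + 3) + 37)**2 - 3 = (2/10 + 37)**2 - 3 = ((1/10)*2 + 37)**2 - 3 = (1/5 + 37)**2 - 3 = (186/5)**2 - 3 = 34596/25 - 3 = 34521/25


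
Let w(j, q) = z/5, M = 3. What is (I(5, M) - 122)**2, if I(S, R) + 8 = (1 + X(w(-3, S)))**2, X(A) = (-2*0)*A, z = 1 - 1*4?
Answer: 16641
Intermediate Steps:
z = -3 (z = 1 - 4 = -3)
w(j, q) = -3/5
X(A) = 0 (X(A) = 0*A = 0)
I(S, R) = -7 (I(S, R) = -8 + (1 + 0)**2 = -8 + 1**2 = -8 + 1 = -7)
(I(5, M) - 122)**2 = (-7 - 122)**2 = (-129)**2 = 16641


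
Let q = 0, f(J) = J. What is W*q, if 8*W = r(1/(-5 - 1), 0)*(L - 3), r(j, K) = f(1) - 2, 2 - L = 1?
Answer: 0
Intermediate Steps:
L = 1 (L = 2 - 1*1 = 2 - 1 = 1)
r(j, K) = -1 (r(j, K) = 1 - 2 = -1)
W = 1/4 (W = (-(1 - 3))/8 = (-1*(-2))/8 = (1/8)*2 = 1/4 ≈ 0.25000)
W*q = (1/4)*0 = 0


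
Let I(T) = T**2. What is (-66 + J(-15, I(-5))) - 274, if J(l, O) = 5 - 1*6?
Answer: -341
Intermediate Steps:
J(l, O) = -1 (J(l, O) = 5 - 6 = -1)
(-66 + J(-15, I(-5))) - 274 = (-66 - 1) - 274 = -67 - 274 = -341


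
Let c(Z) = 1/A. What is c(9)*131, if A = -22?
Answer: -131/22 ≈ -5.9545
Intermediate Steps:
c(Z) = -1/22 (c(Z) = 1/(-22) = -1/22)
c(9)*131 = -1/22*131 = -131/22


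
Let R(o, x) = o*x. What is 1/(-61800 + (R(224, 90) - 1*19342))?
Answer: -1/60982 ≈ -1.6398e-5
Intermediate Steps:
1/(-61800 + (R(224, 90) - 1*19342)) = 1/(-61800 + (224*90 - 1*19342)) = 1/(-61800 + (20160 - 19342)) = 1/(-61800 + 818) = 1/(-60982) = -1/60982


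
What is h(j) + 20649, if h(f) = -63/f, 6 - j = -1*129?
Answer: 309728/15 ≈ 20649.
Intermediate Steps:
j = 135 (j = 6 - (-1)*129 = 6 - 1*(-129) = 6 + 129 = 135)
h(j) + 20649 = -63/135 + 20649 = -63*1/135 + 20649 = -7/15 + 20649 = 309728/15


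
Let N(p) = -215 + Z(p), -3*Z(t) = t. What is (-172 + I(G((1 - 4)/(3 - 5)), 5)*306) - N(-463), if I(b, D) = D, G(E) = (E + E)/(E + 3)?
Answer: 4256/3 ≈ 1418.7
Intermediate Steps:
Z(t) = -t/3
G(E) = 2*E/(3 + E) (G(E) = (2*E)/(3 + E) = 2*E/(3 + E))
N(p) = -215 - p/3
(-172 + I(G((1 - 4)/(3 - 5)), 5)*306) - N(-463) = (-172 + 5*306) - (-215 - ⅓*(-463)) = (-172 + 1530) - (-215 + 463/3) = 1358 - 1*(-182/3) = 1358 + 182/3 = 4256/3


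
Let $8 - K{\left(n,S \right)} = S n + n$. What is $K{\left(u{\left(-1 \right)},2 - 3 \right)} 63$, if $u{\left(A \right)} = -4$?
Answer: $504$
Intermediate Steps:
$K{\left(n,S \right)} = 8 - n - S n$ ($K{\left(n,S \right)} = 8 - \left(S n + n\right) = 8 - \left(n + S n\right) = 8 - n - S n$)
$K{\left(u{\left(-1 \right)},2 - 3 \right)} 63 = \left(8 - -4 - \left(2 - 3\right) \left(-4\right)\right) 63 = \left(8 + 4 - \left(2 - 3\right) \left(-4\right)\right) 63 = \left(8 + 4 - \left(-1\right) \left(-4\right)\right) 63 = \left(8 + 4 - 4\right) 63 = 8 \cdot 63 = 504$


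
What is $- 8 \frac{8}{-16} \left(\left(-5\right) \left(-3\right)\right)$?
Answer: $60$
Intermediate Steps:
$- 8 \frac{8}{-16} \left(\left(-5\right) \left(-3\right)\right) = - 8 \cdot 8 \left(- \frac{1}{16}\right) 15 = \left(-8\right) \left(- \frac{1}{2}\right) 15 = 4 \cdot 15 = 60$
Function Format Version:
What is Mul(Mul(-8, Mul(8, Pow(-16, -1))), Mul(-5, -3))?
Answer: 60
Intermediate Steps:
Mul(Mul(-8, Mul(8, Pow(-16, -1))), Mul(-5, -3)) = Mul(Mul(-8, Mul(8, Rational(-1, 16))), 15) = Mul(Mul(-8, Rational(-1, 2)), 15) = Mul(4, 15) = 60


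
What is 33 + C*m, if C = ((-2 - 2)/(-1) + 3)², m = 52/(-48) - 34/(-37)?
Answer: 11075/444 ≈ 24.944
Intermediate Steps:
m = -73/444 (m = 52*(-1/48) - 34*(-1/37) = -13/12 + 34/37 = -73/444 ≈ -0.16441)
C = 49 (C = (-4*(-1) + 3)² = (4 + 3)² = 7² = 49)
33 + C*m = 33 + 49*(-73/444) = 33 - 3577/444 = 11075/444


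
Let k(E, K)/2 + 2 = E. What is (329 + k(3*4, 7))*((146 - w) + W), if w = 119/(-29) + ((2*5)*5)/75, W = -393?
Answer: -7395310/87 ≈ -85004.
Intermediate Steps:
k(E, K) = -4 + 2*E
w = -299/87 (w = 119*(-1/29) + (10*5)*(1/75) = -119/29 + 50*(1/75) = -119/29 + 2/3 = -299/87 ≈ -3.4368)
(329 + k(3*4, 7))*((146 - w) + W) = (329 + (-4 + 2*(3*4)))*((146 - 1*(-299/87)) - 393) = (329 + (-4 + 2*12))*((146 + 299/87) - 393) = (329 + (-4 + 24))*(13001/87 - 393) = (329 + 20)*(-21190/87) = 349*(-21190/87) = -7395310/87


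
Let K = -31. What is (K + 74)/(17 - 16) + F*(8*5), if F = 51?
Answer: 2083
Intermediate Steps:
(K + 74)/(17 - 16) + F*(8*5) = (-31 + 74)/(17 - 16) + 51*(8*5) = 43/1 + 51*40 = 43*1 + 2040 = 43 + 2040 = 2083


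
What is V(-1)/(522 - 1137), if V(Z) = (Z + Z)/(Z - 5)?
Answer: -1/1845 ≈ -0.00054201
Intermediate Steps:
V(Z) = 2*Z/(-5 + Z) (V(Z) = (2*Z)/(-5 + Z) = 2*Z/(-5 + Z))
V(-1)/(522 - 1137) = (2*(-1)/(-5 - 1))/(522 - 1137) = (2*(-1)/(-6))/(-615) = -2*(-1)*(-1)/(615*6) = -1/615*1/3 = -1/1845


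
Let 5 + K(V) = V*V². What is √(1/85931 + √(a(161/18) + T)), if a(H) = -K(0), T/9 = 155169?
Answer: √(85931 + 7384136761*√1396526)/85931 ≈ 34.377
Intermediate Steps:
T = 1396521 (T = 9*155169 = 1396521)
K(V) = -5 + V³ (K(V) = -5 + V*V² = -5 + V³)
a(H) = 5 (a(H) = -(-5 + 0³) = -(-5 + 0) = -1*(-5) = 5)
√(1/85931 + √(a(161/18) + T)) = √(1/85931 + √(5 + 1396521)) = √(1/85931 + √1396526)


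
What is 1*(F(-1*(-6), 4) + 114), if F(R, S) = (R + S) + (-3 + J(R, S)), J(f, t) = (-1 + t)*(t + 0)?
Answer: 133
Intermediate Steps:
J(f, t) = t*(-1 + t) (J(f, t) = (-1 + t)*t = t*(-1 + t))
F(R, S) = -3 + R + S + S*(-1 + S) (F(R, S) = (R + S) + (-3 + S*(-1 + S)) = -3 + R + S + S*(-1 + S))
1*(F(-1*(-6), 4) + 114) = 1*((-3 - 1*(-6) + 4²) + 114) = 1*((-3 + 6 + 16) + 114) = 1*(19 + 114) = 1*133 = 133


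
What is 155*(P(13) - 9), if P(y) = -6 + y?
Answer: -310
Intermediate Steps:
155*(P(13) - 9) = 155*((-6 + 13) - 9) = 155*(7 - 9) = 155*(-2) = -310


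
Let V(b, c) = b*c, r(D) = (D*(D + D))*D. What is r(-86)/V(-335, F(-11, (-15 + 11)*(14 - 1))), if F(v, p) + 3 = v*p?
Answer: 1272112/190615 ≈ 6.6737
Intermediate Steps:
F(v, p) = -3 + p*v (F(v, p) = -3 + v*p = -3 + p*v)
r(D) = 2*D³ (r(D) = (D*(2*D))*D = (2*D²)*D = 2*D³)
r(-86)/V(-335, F(-11, (-15 + 11)*(14 - 1))) = (2*(-86)³)/((-335*(-3 + ((-15 + 11)*(14 - 1))*(-11)))) = (2*(-636056))/((-335*(-3 - 4*13*(-11)))) = -1272112*(-1/(335*(-3 - 52*(-11)))) = -1272112*(-1/(335*(-3 + 572))) = -1272112/((-335*569)) = -1272112/(-190615) = -1272112*(-1/190615) = 1272112/190615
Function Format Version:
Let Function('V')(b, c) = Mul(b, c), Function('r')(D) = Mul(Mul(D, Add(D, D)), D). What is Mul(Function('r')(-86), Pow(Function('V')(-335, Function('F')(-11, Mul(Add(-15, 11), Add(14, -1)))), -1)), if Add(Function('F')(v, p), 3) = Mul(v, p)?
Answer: Rational(1272112, 190615) ≈ 6.6737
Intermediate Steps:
Function('F')(v, p) = Add(-3, Mul(p, v)) (Function('F')(v, p) = Add(-3, Mul(v, p)) = Add(-3, Mul(p, v)))
Function('r')(D) = Mul(2, Pow(D, 3)) (Function('r')(D) = Mul(Mul(D, Mul(2, D)), D) = Mul(Mul(2, Pow(D, 2)), D) = Mul(2, Pow(D, 3)))
Mul(Function('r')(-86), Pow(Function('V')(-335, Function('F')(-11, Mul(Add(-15, 11), Add(14, -1)))), -1)) = Mul(Mul(2, Pow(-86, 3)), Pow(Mul(-335, Add(-3, Mul(Mul(Add(-15, 11), Add(14, -1)), -11))), -1)) = Mul(Mul(2, -636056), Pow(Mul(-335, Add(-3, Mul(Mul(-4, 13), -11))), -1)) = Mul(-1272112, Pow(Mul(-335, Add(-3, Mul(-52, -11))), -1)) = Mul(-1272112, Pow(Mul(-335, Add(-3, 572)), -1)) = Mul(-1272112, Pow(Mul(-335, 569), -1)) = Mul(-1272112, Pow(-190615, -1)) = Mul(-1272112, Rational(-1, 190615)) = Rational(1272112, 190615)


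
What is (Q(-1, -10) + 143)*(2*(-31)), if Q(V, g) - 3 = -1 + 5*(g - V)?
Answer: -6200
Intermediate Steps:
Q(V, g) = 2 - 5*V + 5*g (Q(V, g) = 3 + (-1 + 5*(g - V)) = 3 + (-1 + (-5*V + 5*g)) = 3 + (-1 - 5*V + 5*g) = 2 - 5*V + 5*g)
(Q(-1, -10) + 143)*(2*(-31)) = ((2 - 5*(-1) + 5*(-10)) + 143)*(2*(-31)) = ((2 + 5 - 50) + 143)*(-62) = (-43 + 143)*(-62) = 100*(-62) = -6200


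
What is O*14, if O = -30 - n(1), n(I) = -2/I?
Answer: -392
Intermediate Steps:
O = -28 (O = -30 - (-2)/1 = -30 - (-2) = -30 - 1*(-2) = -30 + 2 = -28)
O*14 = -28*14 = -392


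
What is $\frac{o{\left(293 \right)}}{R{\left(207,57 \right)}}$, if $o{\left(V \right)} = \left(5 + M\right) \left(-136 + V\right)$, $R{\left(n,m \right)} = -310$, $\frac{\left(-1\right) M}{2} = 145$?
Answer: $\frac{8949}{62} \approx 144.34$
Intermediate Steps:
$M = -290$ ($M = \left(-2\right) 145 = -290$)
$o{\left(V \right)} = 38760 - 285 V$ ($o{\left(V \right)} = \left(5 - 290\right) \left(-136 + V\right) = - 285 \left(-136 + V\right) = 38760 - 285 V$)
$\frac{o{\left(293 \right)}}{R{\left(207,57 \right)}} = \frac{38760 - 83505}{-310} = \left(38760 - 83505\right) \left(- \frac{1}{310}\right) = \left(-44745\right) \left(- \frac{1}{310}\right) = \frac{8949}{62}$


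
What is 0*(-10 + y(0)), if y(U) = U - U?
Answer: 0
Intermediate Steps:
y(U) = 0
0*(-10 + y(0)) = 0*(-10 + 0) = 0*(-10) = 0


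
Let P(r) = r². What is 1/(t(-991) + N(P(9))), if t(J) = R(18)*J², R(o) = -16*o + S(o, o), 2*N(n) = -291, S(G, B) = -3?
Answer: -2/571571433 ≈ -3.4991e-9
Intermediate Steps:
N(n) = -291/2 (N(n) = (½)*(-291) = -291/2)
R(o) = -3 - 16*o (R(o) = -16*o - 3 = -3 - 16*o)
t(J) = -291*J² (t(J) = (-3 - 16*18)*J² = (-3 - 288)*J² = -291*J²)
1/(t(-991) + N(P(9))) = 1/(-291*(-991)² - 291/2) = 1/(-291*982081 - 291/2) = 1/(-285785571 - 291/2) = 1/(-571571433/2) = -2/571571433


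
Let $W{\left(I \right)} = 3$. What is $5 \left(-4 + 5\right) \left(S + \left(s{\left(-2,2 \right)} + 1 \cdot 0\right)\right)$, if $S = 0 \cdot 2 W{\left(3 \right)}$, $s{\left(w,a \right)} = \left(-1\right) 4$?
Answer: $-20$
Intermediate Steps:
$s{\left(w,a \right)} = -4$
$S = 0$ ($S = 0 \cdot 2 \cdot 3 = 0 \cdot 3 = 0$)
$5 \left(-4 + 5\right) \left(S + \left(s{\left(-2,2 \right)} + 1 \cdot 0\right)\right) = 5 \left(-4 + 5\right) \left(0 + \left(-4 + 1 \cdot 0\right)\right) = 5 \cdot 1 \left(0 + \left(-4 + 0\right)\right) = 5 \left(0 - 4\right) = 5 \left(-4\right) = -20$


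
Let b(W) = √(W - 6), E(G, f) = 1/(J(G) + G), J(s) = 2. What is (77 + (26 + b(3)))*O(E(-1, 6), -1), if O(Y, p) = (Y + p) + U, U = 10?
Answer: 1030 + 10*I*√3 ≈ 1030.0 + 17.32*I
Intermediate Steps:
E(G, f) = 1/(2 + G)
b(W) = √(-6 + W)
O(Y, p) = 10 + Y + p (O(Y, p) = (Y + p) + 10 = 10 + Y + p)
(77 + (26 + b(3)))*O(E(-1, 6), -1) = (77 + (26 + √(-6 + 3)))*(10 + 1/(2 - 1) - 1) = (77 + (26 + √(-3)))*(10 + 1/1 - 1) = (77 + (26 + I*√3))*(10 + 1 - 1) = (103 + I*√3)*10 = 1030 + 10*I*√3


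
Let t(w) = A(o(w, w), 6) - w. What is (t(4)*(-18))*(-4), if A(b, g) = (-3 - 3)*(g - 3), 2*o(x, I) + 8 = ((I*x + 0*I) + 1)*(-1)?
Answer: -1584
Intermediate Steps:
o(x, I) = -9/2 - I*x/2 (o(x, I) = -4 + (((I*x + 0*I) + 1)*(-1))/2 = -4 + (((I*x + 0) + 1)*(-1))/2 = -4 + ((I*x + 1)*(-1))/2 = -4 + ((1 + I*x)*(-1))/2 = -4 + (-1 - I*x)/2 = -4 + (-1/2 - I*x/2) = -9/2 - I*x/2)
A(b, g) = 18 - 6*g (A(b, g) = -6*(-3 + g) = 18 - 6*g)
t(w) = -18 - w (t(w) = (18 - 6*6) - w = (18 - 36) - w = -18 - w)
(t(4)*(-18))*(-4) = ((-18 - 1*4)*(-18))*(-4) = ((-18 - 4)*(-18))*(-4) = -22*(-18)*(-4) = 396*(-4) = -1584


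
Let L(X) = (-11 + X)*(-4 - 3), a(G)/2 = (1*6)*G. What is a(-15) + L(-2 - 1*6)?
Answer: -47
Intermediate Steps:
a(G) = 12*G (a(G) = 2*((1*6)*G) = 2*(6*G) = 12*G)
L(X) = 77 - 7*X (L(X) = (-11 + X)*(-7) = 77 - 7*X)
a(-15) + L(-2 - 1*6) = 12*(-15) + (77 - 7*(-2 - 1*6)) = -180 + (77 - 7*(-2 - 6)) = -180 + (77 - 7*(-8)) = -180 + (77 + 56) = -180 + 133 = -47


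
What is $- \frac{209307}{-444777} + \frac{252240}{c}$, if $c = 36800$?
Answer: $\frac{499554367}{68199140} \approx 7.3249$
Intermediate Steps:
$- \frac{209307}{-444777} + \frac{252240}{c} = - \frac{209307}{-444777} + \frac{252240}{36800} = \left(-209307\right) \left(- \frac{1}{444777}\right) + 252240 \cdot \frac{1}{36800} = \frac{69769}{148259} + \frac{3153}{460} = \frac{499554367}{68199140}$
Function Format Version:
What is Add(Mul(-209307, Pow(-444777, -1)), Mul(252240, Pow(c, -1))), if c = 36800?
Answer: Rational(499554367, 68199140) ≈ 7.3249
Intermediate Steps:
Add(Mul(-209307, Pow(-444777, -1)), Mul(252240, Pow(c, -1))) = Add(Mul(-209307, Pow(-444777, -1)), Mul(252240, Pow(36800, -1))) = Add(Mul(-209307, Rational(-1, 444777)), Mul(252240, Rational(1, 36800))) = Add(Rational(69769, 148259), Rational(3153, 460)) = Rational(499554367, 68199140)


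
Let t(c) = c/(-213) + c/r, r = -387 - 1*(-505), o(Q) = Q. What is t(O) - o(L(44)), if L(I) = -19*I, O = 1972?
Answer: 10599682/12567 ≈ 843.45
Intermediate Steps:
r = 118 (r = -387 + 505 = 118)
t(c) = 95*c/25134 (t(c) = c/(-213) + c/118 = c*(-1/213) + c*(1/118) = -c/213 + c/118 = 95*c/25134)
t(O) - o(L(44)) = (95/25134)*1972 - (-19)*44 = 93670/12567 - 1*(-836) = 93670/12567 + 836 = 10599682/12567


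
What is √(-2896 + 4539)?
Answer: √1643 ≈ 40.534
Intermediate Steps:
√(-2896 + 4539) = √1643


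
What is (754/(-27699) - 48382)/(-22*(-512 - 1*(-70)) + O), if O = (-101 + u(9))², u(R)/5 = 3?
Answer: -335033443/118551720 ≈ -2.8261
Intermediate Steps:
u(R) = 15 (u(R) = 5*3 = 15)
O = 7396 (O = (-101 + 15)² = (-86)² = 7396)
(754/(-27699) - 48382)/(-22*(-512 - 1*(-70)) + O) = (754/(-27699) - 48382)/(-22*(-512 - 1*(-70)) + 7396) = (754*(-1/27699) - 48382)/(-22*(-512 + 70) + 7396) = (-754/27699 - 48382)/(-22*(-442) + 7396) = -1340133772/(27699*(9724 + 7396)) = -1340133772/27699/17120 = -1340133772/27699*1/17120 = -335033443/118551720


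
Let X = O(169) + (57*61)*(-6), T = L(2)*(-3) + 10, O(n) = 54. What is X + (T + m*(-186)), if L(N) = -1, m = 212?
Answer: -60227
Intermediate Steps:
T = 13 (T = -1*(-3) + 10 = 3 + 10 = 13)
X = -20808 (X = 54 + (57*61)*(-6) = 54 + 3477*(-6) = 54 - 20862 = -20808)
X + (T + m*(-186)) = -20808 + (13 + 212*(-186)) = -20808 + (13 - 39432) = -20808 - 39419 = -60227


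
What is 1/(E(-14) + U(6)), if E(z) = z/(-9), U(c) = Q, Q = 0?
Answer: 9/14 ≈ 0.64286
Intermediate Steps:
U(c) = 0
E(z) = -z/9 (E(z) = z*(-1/9) = -z/9)
1/(E(-14) + U(6)) = 1/(-1/9*(-14) + 0) = 1/(14/9 + 0) = 1/(14/9) = 9/14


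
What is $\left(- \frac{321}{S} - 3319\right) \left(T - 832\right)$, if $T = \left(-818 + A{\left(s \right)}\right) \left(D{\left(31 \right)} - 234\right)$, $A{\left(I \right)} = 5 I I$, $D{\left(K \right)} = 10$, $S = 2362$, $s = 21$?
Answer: $\frac{1221127092240}{1181} \approx 1.034 \cdot 10^{9}$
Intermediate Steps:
$A{\left(I \right)} = 5 I^{2}$
$T = -310688$ ($T = \left(-818 + 5 \cdot 21^{2}\right) \left(10 - 234\right) = \left(-818 + 5 \cdot 441\right) \left(-224\right) = \left(-818 + 2205\right) \left(-224\right) = 1387 \left(-224\right) = -310688$)
$\left(- \frac{321}{S} - 3319\right) \left(T - 832\right) = \left(- \frac{321}{2362} - 3319\right) \left(-310688 - 832\right) = \left(\left(-321\right) \frac{1}{2362} - 3319\right) \left(-311520\right) = \left(- \frac{321}{2362} - 3319\right) \left(-311520\right) = \left(- \frac{7839799}{2362}\right) \left(-311520\right) = \frac{1221127092240}{1181}$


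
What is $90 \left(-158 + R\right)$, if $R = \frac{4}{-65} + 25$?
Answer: $- \frac{155682}{13} \approx -11976.0$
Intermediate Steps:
$R = \frac{1621}{65}$ ($R = 4 \left(- \frac{1}{65}\right) + 25 = - \frac{4}{65} + 25 = \frac{1621}{65} \approx 24.938$)
$90 \left(-158 + R\right) = 90 \left(-158 + \frac{1621}{65}\right) = 90 \left(- \frac{8649}{65}\right) = - \frac{155682}{13}$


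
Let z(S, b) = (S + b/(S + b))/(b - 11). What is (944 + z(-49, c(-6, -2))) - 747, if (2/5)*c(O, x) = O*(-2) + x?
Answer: 64991/336 ≈ 193.43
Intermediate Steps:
c(O, x) = -5*O + 5*x/2 (c(O, x) = 5*(O*(-2) + x)/2 = 5*(-2*O + x)/2 = 5*(x - 2*O)/2 = -5*O + 5*x/2)
z(S, b) = (S + b/(S + b))/(-11 + b)
(944 + z(-49, c(-6, -2))) - 747 = (944 + ((-5*(-6) + (5/2)*(-2)) + (-49)² - 49*(-5*(-6) + (5/2)*(-2)))/((-5*(-6) + (5/2)*(-2))² - 11*(-49) - 11*(-5*(-6) + (5/2)*(-2)) - 49*(-5*(-6) + (5/2)*(-2)))) - 747 = (944 + ((30 - 5) + 2401 - 49*(30 - 5))/((30 - 5)² + 539 - 11*(30 - 5) - 49*(30 - 5))) - 747 = (944 + (25 + 2401 - 49*25)/(25² + 539 - 11*25 - 49*25)) - 747 = (944 + (25 + 2401 - 1225)/(625 + 539 - 275 - 1225)) - 747 = (944 + 1201/(-336)) - 747 = (944 - 1/336*1201) - 747 = (944 - 1201/336) - 747 = 315983/336 - 747 = 64991/336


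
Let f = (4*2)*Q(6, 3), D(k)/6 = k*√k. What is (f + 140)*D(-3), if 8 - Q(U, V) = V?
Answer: -3240*I*√3 ≈ -5611.8*I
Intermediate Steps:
D(k) = 6*k^(3/2) (D(k) = 6*(k*√k) = 6*k^(3/2))
Q(U, V) = 8 - V
f = 40 (f = (4*2)*(8 - 1*3) = 8*(8 - 3) = 8*5 = 40)
(f + 140)*D(-3) = (40 + 140)*(6*(-3)^(3/2)) = 180*(6*(-3*I*√3)) = 180*(-18*I*√3) = -3240*I*√3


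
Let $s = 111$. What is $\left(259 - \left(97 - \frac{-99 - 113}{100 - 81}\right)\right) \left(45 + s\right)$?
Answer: $\frac{447096}{19} \approx 23531.0$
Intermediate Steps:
$\left(259 - \left(97 - \frac{-99 - 113}{100 - 81}\right)\right) \left(45 + s\right) = \left(259 - \left(97 - \frac{-99 - 113}{100 - 81}\right)\right) \left(45 + 111\right) = \left(259 - \left(97 + \frac{212}{19}\right)\right) 156 = \left(259 - \frac{2055}{19}\right) 156 = \frac{2866}{19} \cdot 156 = \frac{447096}{19}$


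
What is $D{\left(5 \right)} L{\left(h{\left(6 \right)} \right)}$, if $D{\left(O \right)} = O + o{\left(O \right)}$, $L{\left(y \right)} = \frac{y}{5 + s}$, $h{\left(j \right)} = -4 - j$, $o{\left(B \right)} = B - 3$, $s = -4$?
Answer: $-70$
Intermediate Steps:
$o{\left(B \right)} = -3 + B$
$L{\left(y \right)} = y$ ($L{\left(y \right)} = \frac{y}{5 - 4} = \frac{y}{1} = y 1 = y$)
$D{\left(O \right)} = -3 + 2 O$ ($D{\left(O \right)} = O + \left(-3 + O\right) = -3 + 2 O$)
$D{\left(5 \right)} L{\left(h{\left(6 \right)} \right)} = \left(-3 + 2 \cdot 5\right) \left(-4 - 6\right) = \left(-3 + 10\right) \left(-4 - 6\right) = 7 \left(-10\right) = -70$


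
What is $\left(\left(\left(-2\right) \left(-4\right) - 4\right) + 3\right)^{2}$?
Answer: $49$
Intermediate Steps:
$\left(\left(\left(-2\right) \left(-4\right) - 4\right) + 3\right)^{2} = \left(\left(8 - 4\right) + 3\right)^{2} = \left(4 + 3\right)^{2} = 7^{2} = 49$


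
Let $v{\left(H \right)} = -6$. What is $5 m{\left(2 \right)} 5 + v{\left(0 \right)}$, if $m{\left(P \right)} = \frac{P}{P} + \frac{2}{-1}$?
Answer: $-31$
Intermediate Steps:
$m{\left(P \right)} = -1$ ($m{\left(P \right)} = 1 + 2 \left(-1\right) = 1 - 2 = -1$)
$5 m{\left(2 \right)} 5 + v{\left(0 \right)} = 5 \left(-1\right) 5 - 6 = \left(-5\right) 5 - 6 = -25 - 6 = -31$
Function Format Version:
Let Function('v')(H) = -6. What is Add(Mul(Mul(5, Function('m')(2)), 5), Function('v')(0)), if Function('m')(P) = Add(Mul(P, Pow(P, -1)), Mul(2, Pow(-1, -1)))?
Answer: -31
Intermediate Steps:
Function('m')(P) = -1 (Function('m')(P) = Add(1, Mul(2, -1)) = Add(1, -2) = -1)
Add(Mul(Mul(5, Function('m')(2)), 5), Function('v')(0)) = Add(Mul(Mul(5, -1), 5), -6) = Add(Mul(-5, 5), -6) = Add(-25, -6) = -31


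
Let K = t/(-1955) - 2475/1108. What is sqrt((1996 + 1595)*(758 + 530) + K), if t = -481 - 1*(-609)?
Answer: sqrt(5425554185525029985)/1083070 ≈ 2150.6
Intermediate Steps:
t = 128 (t = -481 + 609 = 128)
K = -4980449/2166140 (K = 128/(-1955) - 2475/1108 = 128*(-1/1955) - 2475*1/1108 = -128/1955 - 2475/1108 = -4980449/2166140 ≈ -2.2992)
sqrt((1996 + 1595)*(758 + 530) + K) = sqrt((1996 + 1595)*(758 + 530) - 4980449/2166140) = sqrt(3591*1288 - 4980449/2166140) = sqrt(4625208 - 4980449/2166140) = sqrt(10018843076671/2166140) = sqrt(5425554185525029985)/1083070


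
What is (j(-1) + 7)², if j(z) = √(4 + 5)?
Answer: 100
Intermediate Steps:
j(z) = 3 (j(z) = √9 = 3)
(j(-1) + 7)² = (3 + 7)² = 10² = 100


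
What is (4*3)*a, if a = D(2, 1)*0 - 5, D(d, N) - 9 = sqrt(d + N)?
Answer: -60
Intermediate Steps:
D(d, N) = 9 + sqrt(N + d) (D(d, N) = 9 + sqrt(d + N) = 9 + sqrt(N + d))
a = -5 (a = (9 + sqrt(1 + 2))*0 - 5 = (9 + sqrt(3))*0 - 5 = 0 - 5 = -5)
(4*3)*a = (4*3)*(-5) = 12*(-5) = -60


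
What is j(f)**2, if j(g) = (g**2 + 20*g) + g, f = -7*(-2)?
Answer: 240100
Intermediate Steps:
f = 14
j(g) = g**2 + 21*g
j(f)**2 = (14*(21 + 14))**2 = (14*35)**2 = 490**2 = 240100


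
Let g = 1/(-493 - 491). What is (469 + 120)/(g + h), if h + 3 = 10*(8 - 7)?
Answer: 579576/6887 ≈ 84.155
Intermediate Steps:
h = 7 (h = -3 + 10*(8 - 7) = -3 + 10*1 = -3 + 10 = 7)
g = -1/984 (g = 1/(-984) = -1/984 ≈ -0.0010163)
(469 + 120)/(g + h) = (469 + 120)/(-1/984 + 7) = 589/(6887/984) = 589*(984/6887) = 579576/6887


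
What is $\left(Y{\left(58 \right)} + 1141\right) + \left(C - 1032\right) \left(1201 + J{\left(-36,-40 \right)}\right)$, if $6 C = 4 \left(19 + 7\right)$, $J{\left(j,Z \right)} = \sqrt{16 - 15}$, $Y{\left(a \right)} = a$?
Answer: $- \frac{3655291}{3} \approx -1.2184 \cdot 10^{6}$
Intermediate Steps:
$J{\left(j,Z \right)} = 1$ ($J{\left(j,Z \right)} = \sqrt{1} = 1$)
$C = \frac{52}{3}$ ($C = \frac{4 \left(19 + 7\right)}{6} = \frac{4 \cdot 26}{6} = \frac{1}{6} \cdot 104 = \frac{52}{3} \approx 17.333$)
$\left(Y{\left(58 \right)} + 1141\right) + \left(C - 1032\right) \left(1201 + J{\left(-36,-40 \right)}\right) = \left(58 + 1141\right) + \left(\frac{52}{3} - 1032\right) \left(1201 + 1\right) = 1199 - \frac{3658888}{3} = - \frac{3655291}{3}$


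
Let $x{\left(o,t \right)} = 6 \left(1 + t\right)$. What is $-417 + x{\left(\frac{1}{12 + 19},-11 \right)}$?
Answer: $-477$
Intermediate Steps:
$x{\left(o,t \right)} = 6 + 6 t$
$-417 + x{\left(\frac{1}{12 + 19},-11 \right)} = -417 + \left(6 + 6 \left(-11\right)\right) = -417 + \left(6 - 66\right) = -417 - 60 = -477$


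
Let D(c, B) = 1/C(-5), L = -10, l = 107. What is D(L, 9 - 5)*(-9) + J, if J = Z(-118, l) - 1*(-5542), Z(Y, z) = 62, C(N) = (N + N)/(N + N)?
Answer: 5595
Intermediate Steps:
C(N) = 1 (C(N) = (2*N)/((2*N)) = (2*N)*(1/(2*N)) = 1)
D(c, B) = 1 (D(c, B) = 1/1 = 1)
J = 5604 (J = 62 - 1*(-5542) = 62 + 5542 = 5604)
D(L, 9 - 5)*(-9) + J = 1*(-9) + 5604 = -9 + 5604 = 5595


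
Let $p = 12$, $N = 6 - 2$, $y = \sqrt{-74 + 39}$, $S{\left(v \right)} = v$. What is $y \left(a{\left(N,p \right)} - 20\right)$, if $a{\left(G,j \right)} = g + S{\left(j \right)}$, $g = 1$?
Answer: $- 7 i \sqrt{35} \approx - 41.413 i$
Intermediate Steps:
$y = i \sqrt{35}$ ($y = \sqrt{-35} = i \sqrt{35} \approx 5.9161 i$)
$N = 4$
$a{\left(G,j \right)} = 1 + j$
$y \left(a{\left(N,p \right)} - 20\right) = i \sqrt{35} \left(\left(1 + 12\right) - 20\right) = i \sqrt{35} \left(13 - 20\right) = i \sqrt{35} \left(-7\right) = - 7 i \sqrt{35}$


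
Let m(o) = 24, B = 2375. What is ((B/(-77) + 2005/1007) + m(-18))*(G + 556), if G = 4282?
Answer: -1820558752/77539 ≈ -23479.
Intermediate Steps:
((B/(-77) + 2005/1007) + m(-18))*(G + 556) = ((2375/(-77) + 2005/1007) + 24)*(4282 + 556) = ((2375*(-1/77) + 2005*(1/1007)) + 24)*4838 = ((-2375/77 + 2005/1007) + 24)*4838 = (-2237240/77539 + 24)*4838 = -376304/77539*4838 = -1820558752/77539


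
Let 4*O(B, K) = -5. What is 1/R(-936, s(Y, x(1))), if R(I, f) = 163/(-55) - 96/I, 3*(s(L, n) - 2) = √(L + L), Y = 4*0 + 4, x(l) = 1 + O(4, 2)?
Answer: -2145/6137 ≈ -0.34952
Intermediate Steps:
O(B, K) = -5/4 (O(B, K) = (¼)*(-5) = -5/4)
x(l) = -¼ (x(l) = 1 - 5/4 = -¼)
Y = 4 (Y = 0 + 4 = 4)
s(L, n) = 2 + √2*√L/3 (s(L, n) = 2 + √(L + L)/3 = 2 + √(2*L)/3 = 2 + (√2*√L)/3 = 2 + √2*√L/3)
R(I, f) = -163/55 - 96/I (R(I, f) = 163*(-1/55) - 96/I = -163/55 - 96/I)
1/R(-936, s(Y, x(1))) = 1/(-163/55 - 96/(-936)) = 1/(-163/55 - 96*(-1/936)) = 1/(-163/55 + 4/39) = 1/(-6137/2145) = -2145/6137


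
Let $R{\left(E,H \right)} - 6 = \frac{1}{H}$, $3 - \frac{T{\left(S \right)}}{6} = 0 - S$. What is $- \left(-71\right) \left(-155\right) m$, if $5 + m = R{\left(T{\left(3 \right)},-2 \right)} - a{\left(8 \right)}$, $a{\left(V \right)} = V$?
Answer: $\frac{165075}{2} \approx 82538.0$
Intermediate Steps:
$T{\left(S \right)} = 18 + 6 S$ ($T{\left(S \right)} = 18 - 6 \left(0 - S\right) = 18 - 6 \left(- S\right) = 18 + 6 S$)
$R{\left(E,H \right)} = 6 + \frac{1}{H}$
$m = - \frac{15}{2}$ ($m = -5 + \left(\left(6 + \frac{1}{-2}\right) - 8\right) = -5 + \left(\left(6 - \frac{1}{2}\right) - 8\right) = -5 + \left(\frac{11}{2} - 8\right) = -5 - \frac{5}{2} = - \frac{15}{2} \approx -7.5$)
$- \left(-71\right) \left(-155\right) m = - \frac{\left(-71\right) \left(-155\right) \left(-15\right)}{2} = - \frac{11005 \left(-15\right)}{2} = \left(-1\right) \left(- \frac{165075}{2}\right) = \frac{165075}{2}$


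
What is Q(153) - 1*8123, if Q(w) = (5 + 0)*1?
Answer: -8118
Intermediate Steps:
Q(w) = 5 (Q(w) = 5*1 = 5)
Q(153) - 1*8123 = 5 - 1*8123 = 5 - 8123 = -8118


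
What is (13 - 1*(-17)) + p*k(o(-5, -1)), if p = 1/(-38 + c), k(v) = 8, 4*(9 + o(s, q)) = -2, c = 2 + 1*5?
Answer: 922/31 ≈ 29.742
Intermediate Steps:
c = 7 (c = 2 + 5 = 7)
o(s, q) = -19/2 (o(s, q) = -9 + (¼)*(-2) = -9 - ½ = -19/2)
p = -1/31 (p = 1/(-38 + 7) = 1/(-31) = -1/31 ≈ -0.032258)
(13 - 1*(-17)) + p*k(o(-5, -1)) = (13 - 1*(-17)) - 1/31*8 = (13 + 17) - 8/31 = 30 - 8/31 = 922/31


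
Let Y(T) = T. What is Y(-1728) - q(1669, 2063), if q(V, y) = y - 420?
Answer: -3371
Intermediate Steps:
q(V, y) = -420 + y
Y(-1728) - q(1669, 2063) = -1728 - (-420 + 2063) = -1728 - 1*1643 = -1728 - 1643 = -3371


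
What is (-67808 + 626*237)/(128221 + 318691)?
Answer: 40277/223456 ≈ 0.18025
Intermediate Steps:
(-67808 + 626*237)/(128221 + 318691) = (-67808 + 148362)/446912 = 80554*(1/446912) = 40277/223456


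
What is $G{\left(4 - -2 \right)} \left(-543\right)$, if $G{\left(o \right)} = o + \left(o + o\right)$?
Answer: $-9774$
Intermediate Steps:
$G{\left(o \right)} = 3 o$ ($G{\left(o \right)} = o + 2 o = 3 o$)
$G{\left(4 - -2 \right)} \left(-543\right) = 3 \left(4 - -2\right) \left(-543\right) = 3 \left(4 + 2\right) \left(-543\right) = 3 \cdot 6 \left(-543\right) = 18 \left(-543\right) = -9774$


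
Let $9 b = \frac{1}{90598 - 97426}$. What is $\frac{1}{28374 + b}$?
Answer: $\frac{61452}{1743639047} \approx 3.5244 \cdot 10^{-5}$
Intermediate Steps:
$b = - \frac{1}{61452}$ ($b = \frac{1}{9 \left(90598 - 97426\right)} = \frac{1}{9 \left(-6828\right)} = \frac{1}{9} \left(- \frac{1}{6828}\right) = - \frac{1}{61452} \approx -1.6273 \cdot 10^{-5}$)
$\frac{1}{28374 + b} = \frac{1}{28374 - \frac{1}{61452}} = \frac{1}{\frac{1743639047}{61452}} = \frac{61452}{1743639047}$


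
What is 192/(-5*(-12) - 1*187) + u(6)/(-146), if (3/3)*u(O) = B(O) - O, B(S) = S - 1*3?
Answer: -27651/18542 ≈ -1.4913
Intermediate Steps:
B(S) = -3 + S (B(S) = S - 3 = -3 + S)
u(O) = -3 (u(O) = (-3 + O) - O = -3)
192/(-5*(-12) - 1*187) + u(6)/(-146) = 192/(-5*(-12) - 1*187) - 3/(-146) = 192/(60 - 187) - 3*(-1/146) = 192/(-127) + 3/146 = 192*(-1/127) + 3/146 = -192/127 + 3/146 = -27651/18542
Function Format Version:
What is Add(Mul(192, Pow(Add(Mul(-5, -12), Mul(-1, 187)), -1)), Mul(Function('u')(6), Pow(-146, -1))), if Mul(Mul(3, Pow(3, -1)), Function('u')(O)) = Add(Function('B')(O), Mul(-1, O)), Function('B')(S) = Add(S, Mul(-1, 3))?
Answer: Rational(-27651, 18542) ≈ -1.4913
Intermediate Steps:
Function('B')(S) = Add(-3, S) (Function('B')(S) = Add(S, -3) = Add(-3, S))
Function('u')(O) = -3 (Function('u')(O) = Add(Add(-3, O), Mul(-1, O)) = -3)
Add(Mul(192, Pow(Add(Mul(-5, -12), Mul(-1, 187)), -1)), Mul(Function('u')(6), Pow(-146, -1))) = Add(Mul(192, Pow(Add(Mul(-5, -12), Mul(-1, 187)), -1)), Mul(-3, Pow(-146, -1))) = Add(Mul(192, Pow(Add(60, -187), -1)), Mul(-3, Rational(-1, 146))) = Add(Mul(192, Pow(-127, -1)), Rational(3, 146)) = Add(Mul(192, Rational(-1, 127)), Rational(3, 146)) = Add(Rational(-192, 127), Rational(3, 146)) = Rational(-27651, 18542)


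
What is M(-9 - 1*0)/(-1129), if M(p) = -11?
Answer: 11/1129 ≈ 0.0097431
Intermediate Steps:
M(-9 - 1*0)/(-1129) = -11/(-1129) = -11*(-1/1129) = 11/1129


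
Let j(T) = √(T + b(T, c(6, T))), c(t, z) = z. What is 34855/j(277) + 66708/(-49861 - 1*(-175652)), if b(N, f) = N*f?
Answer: 66708/125791 + 34855*√77006/77006 ≈ 126.13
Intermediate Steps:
j(T) = √(T + T²) (j(T) = √(T + T*T) = √(T + T²))
34855/j(277) + 66708/(-49861 - 1*(-175652)) = 34855/(√(277*(1 + 277))) + 66708/(-49861 - 1*(-175652)) = 34855/(√(277*278)) + 66708/(-49861 + 175652) = 34855/(√77006) + 66708/125791 = 34855*(√77006/77006) + 66708*(1/125791) = 34855*√77006/77006 + 66708/125791 = 66708/125791 + 34855*√77006/77006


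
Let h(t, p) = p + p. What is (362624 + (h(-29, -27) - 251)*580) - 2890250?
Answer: -2704526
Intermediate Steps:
h(t, p) = 2*p
(362624 + (h(-29, -27) - 251)*580) - 2890250 = (362624 + (2*(-27) - 251)*580) - 2890250 = (362624 + (-54 - 251)*580) - 2890250 = (362624 - 305*580) - 2890250 = (362624 - 176900) - 2890250 = 185724 - 2890250 = -2704526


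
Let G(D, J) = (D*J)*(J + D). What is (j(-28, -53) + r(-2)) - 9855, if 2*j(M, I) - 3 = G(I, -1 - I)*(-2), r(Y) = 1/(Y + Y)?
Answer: -50439/4 ≈ -12610.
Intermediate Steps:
G(D, J) = D*J*(D + J) (G(D, J) = (D*J)*(D + J) = D*J*(D + J))
r(Y) = 1/(2*Y)
j(M, I) = 3/2 + I*(-1 - I) (j(M, I) = 3/2 + ((I*(-1 - I)*(I + (-1 - I)))*(-2))/2 = 3/2 + ((I*(-1 - I)*(-1))*(-2))/2 = 3/2 + (-I*(-1 - I)*(-2))/2 = 3/2 + (2*I*(-1 - I))/2 = 3/2 + I*(-1 - I))
(j(-28, -53) + r(-2)) - 9855 = ((3/2 - 1*(-53) - 1*(-53)²) + (½)/(-2)) - 9855 = ((3/2 + 53 - 1*2809) + (½)*(-½)) - 9855 = ((3/2 + 53 - 2809) - ¼) - 9855 = (-5509/2 - ¼) - 9855 = -11019/4 - 9855 = -50439/4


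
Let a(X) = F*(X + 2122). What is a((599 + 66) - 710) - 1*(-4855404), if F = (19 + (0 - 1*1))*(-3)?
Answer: 4743246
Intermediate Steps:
F = -54 (F = (19 + (0 - 1))*(-3) = (19 - 1)*(-3) = 18*(-3) = -54)
a(X) = -114588 - 54*X (a(X) = -54*(X + 2122) = -54*(2122 + X) = -114588 - 54*X)
a((599 + 66) - 710) - 1*(-4855404) = (-114588 - 54*((599 + 66) - 710)) - 1*(-4855404) = (-114588 - 54*(665 - 710)) + 4855404 = (-114588 - 54*(-45)) + 4855404 = (-114588 + 2430) + 4855404 = -112158 + 4855404 = 4743246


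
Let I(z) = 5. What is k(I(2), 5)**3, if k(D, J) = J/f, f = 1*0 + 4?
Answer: 125/64 ≈ 1.9531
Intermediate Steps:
f = 4 (f = 0 + 4 = 4)
k(D, J) = J/4
k(I(2), 5)**3 = ((1/4)*5)**3 = (5/4)**3 = 125/64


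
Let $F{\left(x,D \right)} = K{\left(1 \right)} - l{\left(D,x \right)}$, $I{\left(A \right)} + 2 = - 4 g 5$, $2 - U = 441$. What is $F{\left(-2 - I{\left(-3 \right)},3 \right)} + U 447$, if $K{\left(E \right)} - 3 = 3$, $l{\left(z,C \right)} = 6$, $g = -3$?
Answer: $-196233$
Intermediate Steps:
$U = -439$ ($U = 2 - 441 = -439$)
$K{\left(E \right)} = 6$ ($K{\left(E \right)} = 3 + 3 = 6$)
$I{\left(A \right)} = 58$ ($I{\left(A \right)} = -2 + \left(-4\right) \left(-3\right) 5 = -2 + 12 \cdot 5 = -2 + 60 = 58$)
$F{\left(x,D \right)} = 0$ ($F{\left(x,D \right)} = 6 - 6 = 0$)
$F{\left(-2 - I{\left(-3 \right)},3 \right)} + U 447 = 0 - 196233 = -196233$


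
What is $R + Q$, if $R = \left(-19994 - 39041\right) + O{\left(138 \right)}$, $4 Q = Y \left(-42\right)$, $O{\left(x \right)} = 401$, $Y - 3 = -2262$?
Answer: $- \frac{69829}{2} \approx -34915.0$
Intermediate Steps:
$Y = -2259$ ($Y = 3 - 2262 = -2259$)
$Q = \frac{47439}{2}$ ($Q = \frac{\left(-2259\right) \left(-42\right)}{4} = \frac{1}{4} \cdot 94878 = \frac{47439}{2} \approx 23720.0$)
$R = -58634$ ($R = \left(-19994 - 39041\right) + 401 = -59035 + 401 = -58634$)
$R + Q = -58634 + \frac{47439}{2} = - \frac{69829}{2}$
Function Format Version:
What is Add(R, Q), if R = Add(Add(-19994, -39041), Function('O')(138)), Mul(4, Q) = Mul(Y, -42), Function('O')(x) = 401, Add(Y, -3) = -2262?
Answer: Rational(-69829, 2) ≈ -34915.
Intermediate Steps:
Y = -2259 (Y = Add(3, -2262) = -2259)
Q = Rational(47439, 2) (Q = Mul(Rational(1, 4), Mul(-2259, -42)) = Mul(Rational(1, 4), 94878) = Rational(47439, 2) ≈ 23720.)
R = -58634 (R = Add(Add(-19994, -39041), 401) = Add(-59035, 401) = -58634)
Add(R, Q) = Add(-58634, Rational(47439, 2)) = Rational(-69829, 2)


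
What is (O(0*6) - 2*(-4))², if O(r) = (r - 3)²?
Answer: 289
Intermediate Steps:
O(r) = (-3 + r)²
(O(0*6) - 2*(-4))² = ((-3 + 0*6)² - 2*(-4))² = ((-3 + 0)² + 8)² = ((-3)² + 8)² = (9 + 8)² = 17² = 289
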